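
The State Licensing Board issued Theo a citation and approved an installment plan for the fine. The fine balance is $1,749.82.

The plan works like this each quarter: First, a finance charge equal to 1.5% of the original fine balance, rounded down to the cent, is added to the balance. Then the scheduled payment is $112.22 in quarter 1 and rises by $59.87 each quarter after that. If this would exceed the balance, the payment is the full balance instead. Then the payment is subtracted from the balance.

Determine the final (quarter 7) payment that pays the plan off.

Quarter 1: $1,749.82 +$26.24 interest = $1,776.06; pay $112.22 → $1,663.84
Quarter 2: $1,663.84 +$26.24 interest = $1,690.08; pay $172.09 → $1,517.99
Quarter 3: $1,517.99 +$26.24 interest = $1,544.23; pay $231.96 → $1,312.27
Quarter 4: $1,312.27 +$26.24 interest = $1,338.51; pay $291.83 → $1,046.68
Quarter 5: $1,046.68 +$26.24 interest = $1,072.92; pay $351.70 → $721.22
Quarter 6: $721.22 +$26.24 interest = $747.46; pay $411.57 → $335.89
Quarter 7: $335.89 +$26.24 interest = $362.13; pay $362.13 → $0.00

$362.13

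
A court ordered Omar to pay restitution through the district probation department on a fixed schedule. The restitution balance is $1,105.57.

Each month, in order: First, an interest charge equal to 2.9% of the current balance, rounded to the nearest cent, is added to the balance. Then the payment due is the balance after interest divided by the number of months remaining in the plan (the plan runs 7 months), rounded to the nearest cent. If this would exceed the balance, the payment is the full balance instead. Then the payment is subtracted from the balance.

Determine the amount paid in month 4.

$177.07

Month 1: opening $1,105.57; interest $32.06 → $1,137.63; payment $162.52; balance $975.11
Month 2: opening $975.11; interest $28.28 → $1,003.39; payment $167.23; balance $836.16
Month 3: opening $836.16; interest $24.25 → $860.41; payment $172.08; balance $688.33
Month 4: opening $688.33; interest $19.96 → $708.29; payment $177.07; balance $531.22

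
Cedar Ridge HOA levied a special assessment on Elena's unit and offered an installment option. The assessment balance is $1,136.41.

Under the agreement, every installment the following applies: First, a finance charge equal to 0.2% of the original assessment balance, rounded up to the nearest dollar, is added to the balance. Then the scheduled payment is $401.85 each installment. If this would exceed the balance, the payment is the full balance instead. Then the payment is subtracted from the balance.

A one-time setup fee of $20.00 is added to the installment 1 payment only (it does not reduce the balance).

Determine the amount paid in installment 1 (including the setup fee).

$421.85

Installment 1: $1,136.41 +$3.00 interest = $1,139.41; pay $401.85 (+ $20.00 fee) → $737.56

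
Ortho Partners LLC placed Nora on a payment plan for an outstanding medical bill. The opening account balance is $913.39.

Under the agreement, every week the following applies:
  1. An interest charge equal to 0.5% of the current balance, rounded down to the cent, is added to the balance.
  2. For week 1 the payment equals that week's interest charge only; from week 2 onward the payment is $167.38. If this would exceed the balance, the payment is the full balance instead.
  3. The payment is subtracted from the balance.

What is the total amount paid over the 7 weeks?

$933.03

Week 1: $913.39 +$4.56 interest = $917.95; pay $4.56 → $913.39
Week 2: $913.39 +$4.56 interest = $917.95; pay $167.38 → $750.57
Week 3: $750.57 +$3.75 interest = $754.32; pay $167.38 → $586.94
Week 4: $586.94 +$2.93 interest = $589.87; pay $167.38 → $422.49
Week 5: $422.49 +$2.11 interest = $424.60; pay $167.38 → $257.22
Week 6: $257.22 +$1.28 interest = $258.50; pay $167.38 → $91.12
Week 7: $91.12 +$0.45 interest = $91.57; pay $91.57 → $0.00
Total paid: $933.03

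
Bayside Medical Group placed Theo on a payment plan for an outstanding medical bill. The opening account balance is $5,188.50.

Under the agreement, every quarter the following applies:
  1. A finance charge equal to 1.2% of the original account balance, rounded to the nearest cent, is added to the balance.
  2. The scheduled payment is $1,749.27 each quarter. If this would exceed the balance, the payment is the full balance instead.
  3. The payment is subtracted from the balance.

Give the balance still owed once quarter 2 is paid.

Quarter 1: opening $5,188.50; interest $62.26 → $5,250.76; payment $1,749.27; balance $3,501.49
Quarter 2: opening $3,501.49; interest $62.26 → $3,563.75; payment $1,749.27; balance $1,814.48

$1,814.48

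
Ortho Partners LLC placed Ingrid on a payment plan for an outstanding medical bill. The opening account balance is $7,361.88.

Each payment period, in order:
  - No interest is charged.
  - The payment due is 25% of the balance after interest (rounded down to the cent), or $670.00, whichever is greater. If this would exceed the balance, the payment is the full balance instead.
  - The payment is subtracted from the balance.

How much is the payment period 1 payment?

$1,840.47

# | Opening | Payment | End bal
1 | $7,361.88 | $1,840.47 | $5,521.41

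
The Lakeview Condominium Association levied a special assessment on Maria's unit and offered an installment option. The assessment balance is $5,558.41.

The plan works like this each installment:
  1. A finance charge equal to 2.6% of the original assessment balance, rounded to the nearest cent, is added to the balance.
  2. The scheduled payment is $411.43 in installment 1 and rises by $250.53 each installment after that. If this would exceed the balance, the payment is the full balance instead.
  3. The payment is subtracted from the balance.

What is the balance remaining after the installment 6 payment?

Installment 1: opening $5,558.41; interest $144.52 → $5,702.93; payment $411.43; balance $5,291.50
Installment 2: opening $5,291.50; interest $144.52 → $5,436.02; payment $661.96; balance $4,774.06
Installment 3: opening $4,774.06; interest $144.52 → $4,918.58; payment $912.49; balance $4,006.09
Installment 4: opening $4,006.09; interest $144.52 → $4,150.61; payment $1,163.02; balance $2,987.59
Installment 5: opening $2,987.59; interest $144.52 → $3,132.11; payment $1,413.55; balance $1,718.56
Installment 6: opening $1,718.56; interest $144.52 → $1,863.08; payment $1,664.08; balance $199.00

$199.00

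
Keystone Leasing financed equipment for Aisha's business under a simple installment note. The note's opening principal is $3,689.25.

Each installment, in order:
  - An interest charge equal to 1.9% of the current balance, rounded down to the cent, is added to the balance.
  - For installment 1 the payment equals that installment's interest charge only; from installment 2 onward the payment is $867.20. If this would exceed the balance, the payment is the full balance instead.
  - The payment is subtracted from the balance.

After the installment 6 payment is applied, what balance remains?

$0.00

# | Opening | Interest | Payment | End bal
1 | $3,689.25 | $70.09 | $70.09 | $3,689.25
2 | $3,689.25 | $70.09 | $867.20 | $2,892.14
3 | $2,892.14 | $54.95 | $867.20 | $2,079.89
4 | $2,079.89 | $39.51 | $867.20 | $1,252.20
5 | $1,252.20 | $23.79 | $867.20 | $408.79
6 | $408.79 | $7.76 | $416.55 | $0.00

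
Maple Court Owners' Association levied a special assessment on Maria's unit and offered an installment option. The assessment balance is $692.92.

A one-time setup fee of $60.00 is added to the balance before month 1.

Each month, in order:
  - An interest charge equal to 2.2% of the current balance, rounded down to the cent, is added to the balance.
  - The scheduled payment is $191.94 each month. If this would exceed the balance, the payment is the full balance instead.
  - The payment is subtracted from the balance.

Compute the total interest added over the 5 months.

# | Opening | Interest | Payment | End bal
1 | $752.92 | $16.56 | $191.94 | $577.54
2 | $577.54 | $12.70 | $191.94 | $398.30
3 | $398.30 | $8.76 | $191.94 | $215.12
4 | $215.12 | $4.73 | $191.94 | $27.91
5 | $27.91 | $0.61 | $28.52 | $0.00
Total interest: $16.56 + $12.70 + $8.76 + $4.73 + $0.61 = $43.36

$43.36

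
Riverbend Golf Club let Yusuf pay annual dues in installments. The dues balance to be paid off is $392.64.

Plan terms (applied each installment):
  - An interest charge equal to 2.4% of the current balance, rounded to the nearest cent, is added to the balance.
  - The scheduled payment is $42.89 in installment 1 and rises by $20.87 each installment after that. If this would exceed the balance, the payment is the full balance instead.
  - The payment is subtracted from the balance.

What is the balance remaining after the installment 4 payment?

$126.64

Installment 1: opening $392.64; interest $9.42 → $402.06; payment $42.89; balance $359.17
Installment 2: opening $359.17; interest $8.62 → $367.79; payment $63.76; balance $304.03
Installment 3: opening $304.03; interest $7.30 → $311.33; payment $84.63; balance $226.70
Installment 4: opening $226.70; interest $5.44 → $232.14; payment $105.50; balance $126.64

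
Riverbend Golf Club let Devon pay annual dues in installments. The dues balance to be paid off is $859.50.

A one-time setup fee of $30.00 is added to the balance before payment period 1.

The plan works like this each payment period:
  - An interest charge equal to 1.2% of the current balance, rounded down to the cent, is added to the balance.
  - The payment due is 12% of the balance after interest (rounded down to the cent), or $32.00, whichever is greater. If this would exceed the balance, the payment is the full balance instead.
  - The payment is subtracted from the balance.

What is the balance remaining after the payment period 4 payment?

# | Opening | Interest | Payment | End bal
1 | $889.50 | $10.67 | $108.02 | $792.15
2 | $792.15 | $9.50 | $96.19 | $705.46
3 | $705.46 | $8.46 | $85.67 | $628.25
4 | $628.25 | $7.53 | $76.29 | $559.49

$559.49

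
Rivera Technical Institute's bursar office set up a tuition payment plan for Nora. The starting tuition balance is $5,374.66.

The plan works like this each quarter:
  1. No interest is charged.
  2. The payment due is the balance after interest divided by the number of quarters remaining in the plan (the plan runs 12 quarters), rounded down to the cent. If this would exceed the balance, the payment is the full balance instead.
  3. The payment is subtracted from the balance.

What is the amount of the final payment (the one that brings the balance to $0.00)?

# | Opening | Payment | End bal
1 | $5,374.66 | $447.88 | $4,926.78
2 | $4,926.78 | $447.88 | $4,478.90
3 | $4,478.90 | $447.89 | $4,031.01
4 | $4,031.01 | $447.89 | $3,583.12
5 | $3,583.12 | $447.89 | $3,135.23
6 | $3,135.23 | $447.89 | $2,687.34
7 | $2,687.34 | $447.89 | $2,239.45
8 | $2,239.45 | $447.89 | $1,791.56
9 | $1,791.56 | $447.89 | $1,343.67
10 | $1,343.67 | $447.89 | $895.78
11 | $895.78 | $447.89 | $447.89
12 | $447.89 | $447.89 | $0.00

$447.89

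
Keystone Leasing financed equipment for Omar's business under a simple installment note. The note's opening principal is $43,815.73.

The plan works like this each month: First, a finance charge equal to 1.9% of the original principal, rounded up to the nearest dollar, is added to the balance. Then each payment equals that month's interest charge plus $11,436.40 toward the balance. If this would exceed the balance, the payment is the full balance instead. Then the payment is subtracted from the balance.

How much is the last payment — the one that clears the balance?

# | Opening | Interest | Payment | End bal
1 | $43,815.73 | $833.00 | $12,269.40 | $32,379.33
2 | $32,379.33 | $833.00 | $12,269.40 | $20,942.93
3 | $20,942.93 | $833.00 | $12,269.40 | $9,506.53
4 | $9,506.53 | $833.00 | $10,339.53 | $0.00

$10,339.53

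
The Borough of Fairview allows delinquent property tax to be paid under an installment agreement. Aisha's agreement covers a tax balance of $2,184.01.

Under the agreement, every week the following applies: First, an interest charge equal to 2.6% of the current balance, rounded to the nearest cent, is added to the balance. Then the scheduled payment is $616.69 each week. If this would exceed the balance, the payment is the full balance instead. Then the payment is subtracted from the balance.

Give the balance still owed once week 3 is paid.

$460.24

Week 1: opening $2,184.01; interest $56.78 → $2,240.79; payment $616.69; balance $1,624.10
Week 2: opening $1,624.10; interest $42.23 → $1,666.33; payment $616.69; balance $1,049.64
Week 3: opening $1,049.64; interest $27.29 → $1,076.93; payment $616.69; balance $460.24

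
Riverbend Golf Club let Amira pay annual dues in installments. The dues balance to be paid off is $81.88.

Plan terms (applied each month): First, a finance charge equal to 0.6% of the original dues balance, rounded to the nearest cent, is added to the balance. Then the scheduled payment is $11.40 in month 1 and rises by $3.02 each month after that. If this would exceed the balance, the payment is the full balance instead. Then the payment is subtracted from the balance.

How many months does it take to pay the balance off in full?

5

# | Opening | Interest | Payment | End bal
1 | $81.88 | $0.49 | $11.40 | $70.97
2 | $70.97 | $0.49 | $14.42 | $57.04
3 | $57.04 | $0.49 | $17.44 | $40.09
4 | $40.09 | $0.49 | $20.46 | $20.12
5 | $20.12 | $0.49 | $20.61 | $0.00
Balance reaches $0.00 in month 5.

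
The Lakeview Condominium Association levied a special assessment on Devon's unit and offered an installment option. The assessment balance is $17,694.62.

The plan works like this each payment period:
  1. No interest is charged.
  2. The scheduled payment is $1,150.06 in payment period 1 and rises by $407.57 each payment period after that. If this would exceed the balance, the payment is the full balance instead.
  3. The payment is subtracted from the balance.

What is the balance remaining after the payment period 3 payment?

$13,021.73

Payment period 1: opening $17,694.62; payment $1,150.06; balance $16,544.56
Payment period 2: opening $16,544.56; payment $1,557.63; balance $14,986.93
Payment period 3: opening $14,986.93; payment $1,965.20; balance $13,021.73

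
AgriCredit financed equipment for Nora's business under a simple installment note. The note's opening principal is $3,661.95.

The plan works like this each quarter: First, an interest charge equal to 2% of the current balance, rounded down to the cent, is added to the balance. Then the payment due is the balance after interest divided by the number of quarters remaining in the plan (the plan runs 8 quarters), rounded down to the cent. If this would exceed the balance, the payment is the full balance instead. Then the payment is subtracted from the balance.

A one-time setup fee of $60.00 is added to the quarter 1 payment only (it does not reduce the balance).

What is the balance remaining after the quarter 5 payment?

$1,516.15

Quarter 1: opening $3,661.95; interest $73.23 → $3,735.18; payment $466.89 (+ $60.00 fee); balance $3,268.29
Quarter 2: opening $3,268.29; interest $65.36 → $3,333.65; payment $476.23; balance $2,857.42
Quarter 3: opening $2,857.42; interest $57.14 → $2,914.56; payment $485.76; balance $2,428.80
Quarter 4: opening $2,428.80; interest $48.57 → $2,477.37; payment $495.47; balance $1,981.90
Quarter 5: opening $1,981.90; interest $39.63 → $2,021.53; payment $505.38; balance $1,516.15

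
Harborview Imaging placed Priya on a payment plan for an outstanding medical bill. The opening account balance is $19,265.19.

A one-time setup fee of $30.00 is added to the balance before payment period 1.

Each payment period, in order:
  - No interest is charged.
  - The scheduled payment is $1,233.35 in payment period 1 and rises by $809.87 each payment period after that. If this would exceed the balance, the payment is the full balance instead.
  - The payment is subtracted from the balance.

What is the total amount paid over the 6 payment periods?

Payment period 1: opening $19,295.19; payment $1,233.35; balance $18,061.84
Payment period 2: opening $18,061.84; payment $2,043.22; balance $16,018.62
Payment period 3: opening $16,018.62; payment $2,853.09; balance $13,165.53
Payment period 4: opening $13,165.53; payment $3,662.96; balance $9,502.57
Payment period 5: opening $9,502.57; payment $4,472.83; balance $5,029.74
Payment period 6: opening $5,029.74; payment $5,029.74; balance $0.00
Total paid: $19,295.19

$19,295.19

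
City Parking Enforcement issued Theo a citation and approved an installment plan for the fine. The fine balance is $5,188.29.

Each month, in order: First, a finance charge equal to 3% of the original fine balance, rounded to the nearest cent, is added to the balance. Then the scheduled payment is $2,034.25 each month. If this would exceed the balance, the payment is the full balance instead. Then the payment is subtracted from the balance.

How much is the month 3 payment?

$1,586.74

# | Opening | Interest | Payment | End bal
1 | $5,188.29 | $155.65 | $2,034.25 | $3,309.69
2 | $3,309.69 | $155.65 | $2,034.25 | $1,431.09
3 | $1,431.09 | $155.65 | $1,586.74 | $0.00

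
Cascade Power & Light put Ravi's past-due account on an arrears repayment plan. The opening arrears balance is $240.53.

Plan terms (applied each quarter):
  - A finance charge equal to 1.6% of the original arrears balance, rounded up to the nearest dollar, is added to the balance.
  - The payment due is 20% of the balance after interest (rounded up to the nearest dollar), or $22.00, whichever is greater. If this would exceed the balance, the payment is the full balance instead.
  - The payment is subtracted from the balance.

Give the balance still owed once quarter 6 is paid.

$70.53

Quarter 1: $240.53 +$4.00 interest = $244.53; pay $49.00 → $195.53
Quarter 2: $195.53 +$4.00 interest = $199.53; pay $40.00 → $159.53
Quarter 3: $159.53 +$4.00 interest = $163.53; pay $33.00 → $130.53
Quarter 4: $130.53 +$4.00 interest = $134.53; pay $27.00 → $107.53
Quarter 5: $107.53 +$4.00 interest = $111.53; pay $23.00 → $88.53
Quarter 6: $88.53 +$4.00 interest = $92.53; pay $22.00 → $70.53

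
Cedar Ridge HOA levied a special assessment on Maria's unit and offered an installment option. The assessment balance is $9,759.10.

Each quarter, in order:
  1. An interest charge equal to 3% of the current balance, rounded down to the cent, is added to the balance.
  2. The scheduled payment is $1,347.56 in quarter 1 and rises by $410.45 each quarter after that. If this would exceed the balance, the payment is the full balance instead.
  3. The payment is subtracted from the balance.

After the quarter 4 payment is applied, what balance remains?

$2,833.92

Quarter 1: $9,759.10 +$292.77 interest = $10,051.87; pay $1,347.56 → $8,704.31
Quarter 2: $8,704.31 +$261.12 interest = $8,965.43; pay $1,758.01 → $7,207.42
Quarter 3: $7,207.42 +$216.22 interest = $7,423.64; pay $2,168.46 → $5,255.18
Quarter 4: $5,255.18 +$157.65 interest = $5,412.83; pay $2,578.91 → $2,833.92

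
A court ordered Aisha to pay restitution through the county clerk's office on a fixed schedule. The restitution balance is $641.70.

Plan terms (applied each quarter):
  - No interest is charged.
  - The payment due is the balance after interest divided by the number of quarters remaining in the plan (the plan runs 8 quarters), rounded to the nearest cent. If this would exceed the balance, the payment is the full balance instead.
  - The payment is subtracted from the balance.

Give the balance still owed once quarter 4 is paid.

$320.86

# | Opening | Payment | End bal
1 | $641.70 | $80.21 | $561.49
2 | $561.49 | $80.21 | $481.28
3 | $481.28 | $80.21 | $401.07
4 | $401.07 | $80.21 | $320.86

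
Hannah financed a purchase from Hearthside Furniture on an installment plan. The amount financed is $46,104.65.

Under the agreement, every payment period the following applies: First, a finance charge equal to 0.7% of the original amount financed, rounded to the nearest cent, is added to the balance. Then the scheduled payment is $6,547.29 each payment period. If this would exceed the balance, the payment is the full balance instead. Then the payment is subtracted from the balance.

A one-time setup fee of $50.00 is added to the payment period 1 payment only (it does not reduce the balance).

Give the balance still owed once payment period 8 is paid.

$0.00

Payment period 1: opening $46,104.65; interest $322.73 → $46,427.38; payment $6,547.29 (+ $50.00 fee); balance $39,880.09
Payment period 2: opening $39,880.09; interest $322.73 → $40,202.82; payment $6,547.29; balance $33,655.53
Payment period 3: opening $33,655.53; interest $322.73 → $33,978.26; payment $6,547.29; balance $27,430.97
Payment period 4: opening $27,430.97; interest $322.73 → $27,753.70; payment $6,547.29; balance $21,206.41
Payment period 5: opening $21,206.41; interest $322.73 → $21,529.14; payment $6,547.29; balance $14,981.85
Payment period 6: opening $14,981.85; interest $322.73 → $15,304.58; payment $6,547.29; balance $8,757.29
Payment period 7: opening $8,757.29; interest $322.73 → $9,080.02; payment $6,547.29; balance $2,532.73
Payment period 8: opening $2,532.73; interest $322.73 → $2,855.46; payment $2,855.46; balance $0.00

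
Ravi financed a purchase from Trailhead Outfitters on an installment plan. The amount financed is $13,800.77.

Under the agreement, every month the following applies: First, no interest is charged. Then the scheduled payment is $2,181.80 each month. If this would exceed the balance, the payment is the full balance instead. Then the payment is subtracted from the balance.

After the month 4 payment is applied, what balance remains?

$5,073.57

# | Opening | Payment | End bal
1 | $13,800.77 | $2,181.80 | $11,618.97
2 | $11,618.97 | $2,181.80 | $9,437.17
3 | $9,437.17 | $2,181.80 | $7,255.37
4 | $7,255.37 | $2,181.80 | $5,073.57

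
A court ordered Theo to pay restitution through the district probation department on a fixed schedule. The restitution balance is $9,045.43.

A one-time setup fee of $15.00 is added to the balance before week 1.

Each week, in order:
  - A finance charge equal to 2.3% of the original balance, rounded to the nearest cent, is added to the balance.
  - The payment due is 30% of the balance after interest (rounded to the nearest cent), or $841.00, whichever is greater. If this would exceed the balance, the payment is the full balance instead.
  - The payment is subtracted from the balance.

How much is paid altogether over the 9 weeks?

Week 1: $9,060.43 +$208.04 interest = $9,268.47; pay $2,780.54 → $6,487.93
Week 2: $6,487.93 +$208.04 interest = $6,695.97; pay $2,008.79 → $4,687.18
Week 3: $4,687.18 +$208.04 interest = $4,895.22; pay $1,468.57 → $3,426.65
Week 4: $3,426.65 +$208.04 interest = $3,634.69; pay $1,090.41 → $2,544.28
Week 5: $2,544.28 +$208.04 interest = $2,752.32; pay $841.00 → $1,911.32
Week 6: $1,911.32 +$208.04 interest = $2,119.36; pay $841.00 → $1,278.36
Week 7: $1,278.36 +$208.04 interest = $1,486.40; pay $841.00 → $645.40
Week 8: $645.40 +$208.04 interest = $853.44; pay $841.00 → $12.44
Week 9: $12.44 +$208.04 interest = $220.48; pay $220.48 → $0.00
Total paid: $10,932.79

$10,932.79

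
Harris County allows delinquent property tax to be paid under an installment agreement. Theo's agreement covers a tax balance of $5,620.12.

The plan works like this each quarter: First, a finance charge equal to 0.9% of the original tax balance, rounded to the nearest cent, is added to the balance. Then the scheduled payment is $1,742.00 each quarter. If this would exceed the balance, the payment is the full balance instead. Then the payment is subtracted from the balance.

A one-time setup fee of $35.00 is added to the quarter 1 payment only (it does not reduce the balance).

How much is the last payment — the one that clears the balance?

# | Opening | Interest | Payment | Fee | End bal
1 | $5,620.12 | $50.58 | $1,742.00 | $35.00 | $3,928.70
2 | $3,928.70 | $50.58 | $1,742.00 | — | $2,237.28
3 | $2,237.28 | $50.58 | $1,742.00 | — | $545.86
4 | $545.86 | $50.58 | $596.44 | — | $0.00

$596.44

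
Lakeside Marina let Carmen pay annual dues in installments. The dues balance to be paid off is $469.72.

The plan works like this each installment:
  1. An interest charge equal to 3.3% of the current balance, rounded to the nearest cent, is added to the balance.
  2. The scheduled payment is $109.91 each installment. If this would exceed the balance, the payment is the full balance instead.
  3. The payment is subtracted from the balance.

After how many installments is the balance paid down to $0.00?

Installment 1: opening $469.72; interest $15.50 → $485.22; payment $109.91; balance $375.31
Installment 2: opening $375.31; interest $12.39 → $387.70; payment $109.91; balance $277.79
Installment 3: opening $277.79; interest $9.17 → $286.96; payment $109.91; balance $177.05
Installment 4: opening $177.05; interest $5.84 → $182.89; payment $109.91; balance $72.98
Installment 5: opening $72.98; interest $2.41 → $75.39; payment $75.39; balance $0.00
Balance reaches $0.00 in installment 5.

5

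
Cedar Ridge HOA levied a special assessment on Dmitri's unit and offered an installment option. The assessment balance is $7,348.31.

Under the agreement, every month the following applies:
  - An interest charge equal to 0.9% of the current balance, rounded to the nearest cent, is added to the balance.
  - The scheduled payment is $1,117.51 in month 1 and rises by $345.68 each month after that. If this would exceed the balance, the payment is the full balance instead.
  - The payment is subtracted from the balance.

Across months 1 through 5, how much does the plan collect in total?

$7,552.24

Month 1: $7,348.31 +$66.13 interest = $7,414.44; pay $1,117.51 → $6,296.93
Month 2: $6,296.93 +$56.67 interest = $6,353.60; pay $1,463.19 → $4,890.41
Month 3: $4,890.41 +$44.01 interest = $4,934.42; pay $1,808.87 → $3,125.55
Month 4: $3,125.55 +$28.13 interest = $3,153.68; pay $2,154.55 → $999.13
Month 5: $999.13 +$8.99 interest = $1,008.12; pay $1,008.12 → $0.00
Total paid: $7,552.24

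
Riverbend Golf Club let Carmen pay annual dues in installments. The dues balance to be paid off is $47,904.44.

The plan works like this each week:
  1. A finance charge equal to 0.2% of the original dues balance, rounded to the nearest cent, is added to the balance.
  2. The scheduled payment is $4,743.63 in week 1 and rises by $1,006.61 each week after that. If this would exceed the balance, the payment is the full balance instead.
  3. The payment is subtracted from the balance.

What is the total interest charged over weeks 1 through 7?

# | Opening | Interest | Payment | End bal
1 | $47,904.44 | $95.81 | $4,743.63 | $43,256.62
2 | $43,256.62 | $95.81 | $5,750.24 | $37,602.19
3 | $37,602.19 | $95.81 | $6,756.85 | $30,941.15
4 | $30,941.15 | $95.81 | $7,763.46 | $23,273.50
5 | $23,273.50 | $95.81 | $8,770.07 | $14,599.24
6 | $14,599.24 | $95.81 | $9,776.68 | $4,918.37
7 | $4,918.37 | $95.81 | $5,014.18 | $0.00
Total interest: $95.81 + $95.81 + $95.81 + $95.81 + $95.81 + $95.81 + $95.81 = $670.67

$670.67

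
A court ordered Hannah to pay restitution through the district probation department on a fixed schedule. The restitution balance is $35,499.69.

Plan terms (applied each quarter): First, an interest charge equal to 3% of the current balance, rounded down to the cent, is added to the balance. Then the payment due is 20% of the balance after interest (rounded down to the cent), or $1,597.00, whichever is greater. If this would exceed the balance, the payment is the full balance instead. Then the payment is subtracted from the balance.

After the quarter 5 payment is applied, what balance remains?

$13,485.30

# | Opening | Interest | Payment | End bal
1 | $35,499.69 | $1,064.99 | $7,312.93 | $29,251.75
2 | $29,251.75 | $877.55 | $6,025.86 | $24,103.44
3 | $24,103.44 | $723.10 | $4,965.30 | $19,861.24
4 | $19,861.24 | $595.83 | $4,091.41 | $16,365.66
5 | $16,365.66 | $490.96 | $3,371.32 | $13,485.30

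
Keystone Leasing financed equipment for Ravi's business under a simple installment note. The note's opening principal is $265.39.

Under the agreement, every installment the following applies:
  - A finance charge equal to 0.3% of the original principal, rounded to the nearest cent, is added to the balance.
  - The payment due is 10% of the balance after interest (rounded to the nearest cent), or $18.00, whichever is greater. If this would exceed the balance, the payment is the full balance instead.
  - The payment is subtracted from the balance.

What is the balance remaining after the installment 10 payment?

Installment 1: $265.39 +$0.80 interest = $266.19; pay $26.62 → $239.57
Installment 2: $239.57 +$0.80 interest = $240.37; pay $24.04 → $216.33
Installment 3: $216.33 +$0.80 interest = $217.13; pay $21.71 → $195.42
Installment 4: $195.42 +$0.80 interest = $196.22; pay $19.62 → $176.60
Installment 5: $176.60 +$0.80 interest = $177.40; pay $18.00 → $159.40
Installment 6: $159.40 +$0.80 interest = $160.20; pay $18.00 → $142.20
Installment 7: $142.20 +$0.80 interest = $143.00; pay $18.00 → $125.00
Installment 8: $125.00 +$0.80 interest = $125.80; pay $18.00 → $107.80
Installment 9: $107.80 +$0.80 interest = $108.60; pay $18.00 → $90.60
Installment 10: $90.60 +$0.80 interest = $91.40; pay $18.00 → $73.40

$73.40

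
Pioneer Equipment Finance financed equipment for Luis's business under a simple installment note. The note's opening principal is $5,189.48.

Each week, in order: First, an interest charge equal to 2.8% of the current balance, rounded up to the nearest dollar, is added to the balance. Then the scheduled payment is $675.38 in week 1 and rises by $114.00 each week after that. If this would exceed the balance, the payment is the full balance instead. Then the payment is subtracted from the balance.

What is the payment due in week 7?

$7.20

Week 1: $5,189.48 +$146.00 interest = $5,335.48; pay $675.38 → $4,660.10
Week 2: $4,660.10 +$131.00 interest = $4,791.10; pay $789.38 → $4,001.72
Week 3: $4,001.72 +$113.00 interest = $4,114.72; pay $903.38 → $3,211.34
Week 4: $3,211.34 +$90.00 interest = $3,301.34; pay $1,017.38 → $2,283.96
Week 5: $2,283.96 +$64.00 interest = $2,347.96; pay $1,131.38 → $1,216.58
Week 6: $1,216.58 +$35.00 interest = $1,251.58; pay $1,245.38 → $6.20
Week 7: $6.20 +$1.00 interest = $7.20; pay $7.20 → $0.00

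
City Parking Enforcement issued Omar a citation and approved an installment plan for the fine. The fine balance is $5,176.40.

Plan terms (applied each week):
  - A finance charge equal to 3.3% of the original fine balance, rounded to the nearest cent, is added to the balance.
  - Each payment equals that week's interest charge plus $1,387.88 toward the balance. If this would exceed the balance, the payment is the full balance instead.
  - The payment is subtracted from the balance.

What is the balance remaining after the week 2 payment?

Week 1: opening $5,176.40; interest $170.82 → $5,347.22; payment $1,558.70; balance $3,788.52
Week 2: opening $3,788.52; interest $170.82 → $3,959.34; payment $1,558.70; balance $2,400.64

$2,400.64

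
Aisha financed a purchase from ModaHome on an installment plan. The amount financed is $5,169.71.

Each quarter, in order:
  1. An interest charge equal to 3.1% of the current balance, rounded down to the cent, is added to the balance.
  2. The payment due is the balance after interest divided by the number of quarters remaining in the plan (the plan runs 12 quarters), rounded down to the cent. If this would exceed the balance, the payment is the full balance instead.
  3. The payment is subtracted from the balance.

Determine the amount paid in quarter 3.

$472.12

Quarter 1: $5,169.71 +$160.26 interest = $5,329.97; pay $444.16 → $4,885.81
Quarter 2: $4,885.81 +$151.46 interest = $5,037.27; pay $457.93 → $4,579.34
Quarter 3: $4,579.34 +$141.95 interest = $4,721.29; pay $472.12 → $4,249.17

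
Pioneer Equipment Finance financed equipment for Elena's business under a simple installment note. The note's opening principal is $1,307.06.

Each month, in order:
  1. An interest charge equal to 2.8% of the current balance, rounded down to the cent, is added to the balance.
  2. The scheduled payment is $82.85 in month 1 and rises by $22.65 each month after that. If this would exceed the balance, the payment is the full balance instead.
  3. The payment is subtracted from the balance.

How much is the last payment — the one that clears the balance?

Month 1: opening $1,307.06; interest $36.59 → $1,343.65; payment $82.85; balance $1,260.80
Month 2: opening $1,260.80; interest $35.30 → $1,296.10; payment $105.50; balance $1,190.60
Month 3: opening $1,190.60; interest $33.33 → $1,223.93; payment $128.15; balance $1,095.78
Month 4: opening $1,095.78; interest $30.68 → $1,126.46; payment $150.80; balance $975.66
Month 5: opening $975.66; interest $27.31 → $1,002.97; payment $173.45; balance $829.52
Month 6: opening $829.52; interest $23.22 → $852.74; payment $196.10; balance $656.64
Month 7: opening $656.64; interest $18.38 → $675.02; payment $218.75; balance $456.27
Month 8: opening $456.27; interest $12.77 → $469.04; payment $241.40; balance $227.64
Month 9: opening $227.64; interest $6.37 → $234.01; payment $234.01; balance $0.00

$234.01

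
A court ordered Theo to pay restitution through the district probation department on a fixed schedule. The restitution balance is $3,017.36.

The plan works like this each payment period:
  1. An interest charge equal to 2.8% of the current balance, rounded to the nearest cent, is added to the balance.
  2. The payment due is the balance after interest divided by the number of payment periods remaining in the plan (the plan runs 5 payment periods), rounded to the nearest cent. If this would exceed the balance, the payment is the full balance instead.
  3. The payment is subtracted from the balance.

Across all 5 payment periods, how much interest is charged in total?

$263.12

Payment period 1: opening $3,017.36; interest $84.49 → $3,101.85; payment $620.37; balance $2,481.48
Payment period 2: opening $2,481.48; interest $69.48 → $2,550.96; payment $637.74; balance $1,913.22
Payment period 3: opening $1,913.22; interest $53.57 → $1,966.79; payment $655.60; balance $1,311.19
Payment period 4: opening $1,311.19; interest $36.71 → $1,347.90; payment $673.95; balance $673.95
Payment period 5: opening $673.95; interest $18.87 → $692.82; payment $692.82; balance $0.00
Total interest: $84.49 + $69.48 + $53.57 + $36.71 + $18.87 = $263.12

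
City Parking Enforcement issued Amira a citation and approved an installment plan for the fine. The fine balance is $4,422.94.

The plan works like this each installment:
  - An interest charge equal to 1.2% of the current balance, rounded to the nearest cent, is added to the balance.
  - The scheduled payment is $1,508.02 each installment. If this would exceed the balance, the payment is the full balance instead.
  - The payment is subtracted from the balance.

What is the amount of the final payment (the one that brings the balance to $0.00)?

# | Opening | Interest | Payment | End bal
1 | $4,422.94 | $53.08 | $1,508.02 | $2,968.00
2 | $2,968.00 | $35.62 | $1,508.02 | $1,495.60
3 | $1,495.60 | $17.95 | $1,508.02 | $5.53
4 | $5.53 | $0.07 | $5.60 | $0.00

$5.60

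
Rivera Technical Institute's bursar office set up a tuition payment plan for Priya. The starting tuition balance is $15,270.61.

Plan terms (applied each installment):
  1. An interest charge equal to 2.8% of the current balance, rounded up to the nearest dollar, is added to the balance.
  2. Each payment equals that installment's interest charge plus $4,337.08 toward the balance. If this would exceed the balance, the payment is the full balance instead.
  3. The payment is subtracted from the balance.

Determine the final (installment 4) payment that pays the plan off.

$2,323.37

Installment 1: $15,270.61 +$428.00 interest = $15,698.61; pay $4,765.08 → $10,933.53
Installment 2: $10,933.53 +$307.00 interest = $11,240.53; pay $4,644.08 → $6,596.45
Installment 3: $6,596.45 +$185.00 interest = $6,781.45; pay $4,522.08 → $2,259.37
Installment 4: $2,259.37 +$64.00 interest = $2,323.37; pay $2,323.37 → $0.00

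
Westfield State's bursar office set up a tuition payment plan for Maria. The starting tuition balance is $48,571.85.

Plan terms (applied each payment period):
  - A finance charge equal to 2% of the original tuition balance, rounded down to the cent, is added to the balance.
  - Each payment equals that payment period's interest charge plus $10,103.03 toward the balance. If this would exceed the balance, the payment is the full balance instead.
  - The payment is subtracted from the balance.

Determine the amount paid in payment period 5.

$9,131.16

Payment period 1: $48,571.85 +$971.43 interest = $49,543.28; pay $11,074.46 → $38,468.82
Payment period 2: $38,468.82 +$971.43 interest = $39,440.25; pay $11,074.46 → $28,365.79
Payment period 3: $28,365.79 +$971.43 interest = $29,337.22; pay $11,074.46 → $18,262.76
Payment period 4: $18,262.76 +$971.43 interest = $19,234.19; pay $11,074.46 → $8,159.73
Payment period 5: $8,159.73 +$971.43 interest = $9,131.16; pay $9,131.16 → $0.00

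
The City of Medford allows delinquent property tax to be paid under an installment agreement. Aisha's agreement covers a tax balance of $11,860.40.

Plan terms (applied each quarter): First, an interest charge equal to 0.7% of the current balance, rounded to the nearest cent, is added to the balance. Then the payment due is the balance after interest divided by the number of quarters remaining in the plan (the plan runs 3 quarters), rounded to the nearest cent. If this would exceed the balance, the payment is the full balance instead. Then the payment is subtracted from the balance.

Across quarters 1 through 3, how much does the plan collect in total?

Quarter 1: $11,860.40 +$83.02 interest = $11,943.42; pay $3,981.14 → $7,962.28
Quarter 2: $7,962.28 +$55.74 interest = $8,018.02; pay $4,009.01 → $4,009.01
Quarter 3: $4,009.01 +$28.06 interest = $4,037.07; pay $4,037.07 → $0.00
Total paid: $12,027.22

$12,027.22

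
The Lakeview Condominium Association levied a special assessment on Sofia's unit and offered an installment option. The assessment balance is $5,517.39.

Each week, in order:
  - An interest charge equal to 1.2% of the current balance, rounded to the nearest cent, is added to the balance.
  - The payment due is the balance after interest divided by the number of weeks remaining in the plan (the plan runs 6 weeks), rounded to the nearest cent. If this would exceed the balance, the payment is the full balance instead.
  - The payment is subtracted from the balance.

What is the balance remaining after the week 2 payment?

$3,767.07

Week 1: opening $5,517.39; interest $66.21 → $5,583.60; payment $930.60; balance $4,653.00
Week 2: opening $4,653.00; interest $55.84 → $4,708.84; payment $941.77; balance $3,767.07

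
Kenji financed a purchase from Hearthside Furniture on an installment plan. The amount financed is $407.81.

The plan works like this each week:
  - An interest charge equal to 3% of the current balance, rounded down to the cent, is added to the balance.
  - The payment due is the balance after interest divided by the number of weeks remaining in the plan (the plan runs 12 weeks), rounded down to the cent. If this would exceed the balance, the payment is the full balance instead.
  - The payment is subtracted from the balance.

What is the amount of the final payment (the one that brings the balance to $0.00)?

$48.45

Week 1: $407.81 +$12.23 interest = $420.04; pay $35.00 → $385.04
Week 2: $385.04 +$11.55 interest = $396.59; pay $36.05 → $360.54
Week 3: $360.54 +$10.81 interest = $371.35; pay $37.13 → $334.22
Week 4: $334.22 +$10.02 interest = $344.24; pay $38.24 → $306.00
Week 5: $306.00 +$9.18 interest = $315.18; pay $39.39 → $275.79
Week 6: $275.79 +$8.27 interest = $284.06; pay $40.58 → $243.48
Week 7: $243.48 +$7.30 interest = $250.78; pay $41.79 → $208.99
Week 8: $208.99 +$6.26 interest = $215.25; pay $43.05 → $172.20
Week 9: $172.20 +$5.16 interest = $177.36; pay $44.34 → $133.02
Week 10: $133.02 +$3.99 interest = $137.01; pay $45.67 → $91.34
Week 11: $91.34 +$2.74 interest = $94.08; pay $47.04 → $47.04
Week 12: $47.04 +$1.41 interest = $48.45; pay $48.45 → $0.00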